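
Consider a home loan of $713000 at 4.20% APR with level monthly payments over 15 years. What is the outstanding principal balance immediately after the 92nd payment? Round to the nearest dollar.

$404,273

With monthly rate i = 4.2%/12 = 0.0035000, the balance after k of n payments is P · [(1+i)^n − (1+i)^k] / [(1+i)^n − 1].
(1+0.0035000)^180 = 1.87554647 and (1+0.0035000)^92 = 1.37910924, so the balance is 713,000 × (1.87554647 − 1.37910924) / (1.87554647 − 1) = $404,272.94.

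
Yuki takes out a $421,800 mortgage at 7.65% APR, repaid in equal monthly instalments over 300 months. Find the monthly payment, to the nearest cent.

$3,158.34

At 7.65% the monthly rate is 0.0063750, so the payment is 421,800 × 0.0063750 / (1 − 1.0063750^−300) = $3,158.34.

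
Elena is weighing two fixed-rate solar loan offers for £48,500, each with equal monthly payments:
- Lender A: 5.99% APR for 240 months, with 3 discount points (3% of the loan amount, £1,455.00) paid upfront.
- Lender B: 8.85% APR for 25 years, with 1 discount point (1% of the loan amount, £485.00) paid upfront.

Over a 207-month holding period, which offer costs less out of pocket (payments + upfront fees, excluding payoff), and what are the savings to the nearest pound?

Lender A: at 5.99% the monthly rate is 0.0049917, so the payment is 48,500 × 0.0049917 / (1 − 1.0049917^−240) = £347.19.
Lender B: monthly rate = 8.85%/12 = 0.0073750; payment = 48,500 × 0.0073750 / (1 − (1+0.0073750)^−300) = £402.04.
Over 207 months: Lender A costs 207 × £347.19 + £1,455.00 = £73,323.33; Lender B costs 207 × £402.04 + £485.00 = £83,707.28.
Lender A is cheaper by £83,707.28 − £73,323.33 = £10,383.95.

Lender A by £10,384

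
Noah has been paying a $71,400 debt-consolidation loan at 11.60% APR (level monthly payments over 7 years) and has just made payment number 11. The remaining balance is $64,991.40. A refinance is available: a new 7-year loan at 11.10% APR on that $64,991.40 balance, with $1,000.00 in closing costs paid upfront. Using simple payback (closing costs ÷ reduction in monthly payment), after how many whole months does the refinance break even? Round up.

Current payment = 71,400 × 11.6%/12 / (1 − (1+0.0096667)^−84) = $1,245.18.
Refinanced payment = 64,991.40 × 0.0092500 / (1 − (1+0.0092500)^−84) = $1,116.23.
Monthly savings = $1,245.18 − $1,116.23 = $128.95.
Break-even = $1,000.00 / $128.95 = 7.75 → 8 months.

8 months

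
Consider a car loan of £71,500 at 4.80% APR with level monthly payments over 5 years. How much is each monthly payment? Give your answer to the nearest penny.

£1,342.75

At 4.80% the monthly rate is 0.0040000, so the payment is 71,500 × 0.0040000 / (1 − 1.0040000^−60) = £1,342.75.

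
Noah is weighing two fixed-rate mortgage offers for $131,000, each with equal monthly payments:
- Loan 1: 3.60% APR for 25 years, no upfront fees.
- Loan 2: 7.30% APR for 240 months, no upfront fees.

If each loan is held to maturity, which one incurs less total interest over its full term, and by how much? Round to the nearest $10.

Loan 1 by $50,590

Loan 1: at 3.60% the monthly rate is 0.0030000, so the payment is 131,000 × 0.0030000 / (1 − 1.0030000^−300) = $662.86.
Total interest on Loan 1 = 300 × $662.86 − $131,000 = $67,858.00.
Loan 2: monthly rate = 7.3%/12 = 0.0060833; payment = 131,000 × 0.0060833 / (1 − (1+0.0060833)^−240) = $1,039.36.
Total interest on Loan 2 = 240 × $1,039.36 − $131,000 = $118,446.40.
Loan 1 is lower by $50,588.40.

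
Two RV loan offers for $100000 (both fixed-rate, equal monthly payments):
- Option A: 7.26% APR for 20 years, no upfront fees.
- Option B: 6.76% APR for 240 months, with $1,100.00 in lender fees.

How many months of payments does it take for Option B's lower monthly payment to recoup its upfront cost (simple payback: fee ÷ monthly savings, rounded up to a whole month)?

37 months

Option A: monthly rate = 7.26%/12 = 0.0060500; payment = 100,000 × 0.0060500 / (1 − (1+0.0060500)^−240) = $790.98.
Option B: monthly rate = 6.76%/12 = 0.0056333; payment = 100,000 × 0.0056333 / (1 − (1+0.0056333)^−240) = $760.96.
Monthly savings = $790.98 − $760.96 = $30.02.
Break-even = $1,100.00 / $30.02 = 36.64 → 37 months.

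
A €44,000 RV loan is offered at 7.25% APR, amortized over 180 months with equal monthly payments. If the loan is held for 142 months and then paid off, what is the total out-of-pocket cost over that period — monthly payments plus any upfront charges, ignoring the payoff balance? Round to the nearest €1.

At 7.25% the monthly rate is 0.0060417, so the payment is 44,000 × 0.0060417 / (1 − 1.0060417^−180) = €401.66.
Total outlay = 142 × €401.66 = €57,035.72.

€57,036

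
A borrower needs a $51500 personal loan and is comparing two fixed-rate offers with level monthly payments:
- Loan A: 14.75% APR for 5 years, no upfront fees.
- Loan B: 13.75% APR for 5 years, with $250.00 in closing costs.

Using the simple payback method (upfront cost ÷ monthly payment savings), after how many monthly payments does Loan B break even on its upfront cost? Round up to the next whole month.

10 months

Loan A: at 14.75% the monthly rate is 0.0122917, so the payment is 51,500 × 0.0122917 / (1 − 1.0122917^−60) = $1,218.43.
Loan B: monthly rate = 13.75%/12 = 0.0114583; payment = 51,500 × 0.0114583 / (1 − (1+0.0114583)^−60) = $1,191.65.
Monthly savings = $1,218.43 − $1,191.65 = $26.78.
Break-even = $250.00 / $26.78 = 9.34 → 10 months.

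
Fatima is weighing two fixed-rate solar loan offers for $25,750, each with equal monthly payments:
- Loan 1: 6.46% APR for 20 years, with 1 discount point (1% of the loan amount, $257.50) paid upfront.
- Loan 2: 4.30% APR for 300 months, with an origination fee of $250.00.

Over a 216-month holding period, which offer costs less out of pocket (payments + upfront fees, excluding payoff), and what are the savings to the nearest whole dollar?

Loan 2 by $11,058

Loan 1: at 6.46% the monthly rate is 0.0053833, so the payment is 25,750 × 0.0053833 / (1 − 1.0053833^−240) = $191.38.
Loan 2: monthly rate = 4.3%/12 = 0.0035833; payment = 25,750 × 0.0035833 / (1 − (1+0.0035833)^−300) = $140.22.
Over 216 months: Loan 1 costs 216 × $191.38 + $257.50 = $41,595.58; Loan 2 costs 216 × $140.22 + $250.00 = $30,537.52.
Loan 2 is cheaper by $41,595.58 − $30,537.52 = $11,058.06.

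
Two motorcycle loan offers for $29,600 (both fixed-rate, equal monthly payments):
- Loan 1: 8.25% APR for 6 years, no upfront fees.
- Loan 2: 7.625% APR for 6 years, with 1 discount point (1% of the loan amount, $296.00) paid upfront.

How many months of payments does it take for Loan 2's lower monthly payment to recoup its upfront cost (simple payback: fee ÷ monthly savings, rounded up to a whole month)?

33 months

Loan 1: at 8.25% the monthly rate is 0.0068750, so the payment is 29,600 × 0.0068750 / (1 − 1.0068750^−72) = $522.60.
Loan 2: monthly rate = 7.625%/12 = 0.0063542; payment = 29,600 × 0.0063542 / (1 − (1+0.0063542)^−72) = $513.58.
Monthly savings = $522.60 − $513.58 = $9.02.
Break-even = $296.00 / $9.02 = 32.82 → 33 months.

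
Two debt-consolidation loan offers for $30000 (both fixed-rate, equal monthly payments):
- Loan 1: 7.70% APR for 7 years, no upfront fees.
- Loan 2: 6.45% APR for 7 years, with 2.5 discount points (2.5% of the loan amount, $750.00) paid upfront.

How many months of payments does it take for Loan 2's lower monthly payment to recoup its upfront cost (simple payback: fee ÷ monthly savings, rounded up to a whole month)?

Loan 1: at 7.70% the monthly rate is 0.0064167, so the payment is 30,000 × 0.0064167 / (1 − 1.0064167^−84) = $463.12.
Loan 2: monthly rate = 6.45%/12 = 0.0053750; payment = 30,000 × 0.0053750 / (1 − (1+0.0053750)^−84) = $444.76.
Monthly savings = $463.12 − $444.76 = $18.36.
Break-even = $750.00 / $18.36 = 40.85 → 41 months.

41 months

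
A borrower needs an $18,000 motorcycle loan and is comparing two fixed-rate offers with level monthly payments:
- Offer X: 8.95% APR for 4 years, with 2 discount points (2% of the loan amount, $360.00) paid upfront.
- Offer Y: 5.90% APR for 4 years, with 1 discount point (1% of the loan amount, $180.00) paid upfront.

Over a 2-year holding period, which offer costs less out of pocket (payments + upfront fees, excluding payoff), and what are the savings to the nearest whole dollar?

Offer Y by $794

Offer X: at 8.95% the monthly rate is 0.0074583, so the payment is 18,000 × 0.0074583 / (1 − 1.0074583^−48) = $447.50.
Offer Y: monthly rate = 5.9%/12 = 0.0049167; payment = 18,000 × 0.0049167 / (1 − (1+0.0049167)^−48) = $421.91.
Over 24 months: Offer X costs 24 × $447.50 + $360.00 = $11,100.00; Offer Y costs 24 × $421.91 + $180.00 = $10,305.84.
Offer Y is cheaper by $11,100.00 − $10,305.84 = $794.16.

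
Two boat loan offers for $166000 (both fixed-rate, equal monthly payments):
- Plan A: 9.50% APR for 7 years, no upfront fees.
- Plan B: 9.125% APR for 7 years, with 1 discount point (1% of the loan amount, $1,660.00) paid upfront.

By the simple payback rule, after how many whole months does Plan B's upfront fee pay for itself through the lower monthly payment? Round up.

53 months

Plan A: at 9.50% the monthly rate is 0.0079167, so the payment is 166,000 × 0.0079167 / (1 − 1.0079167^−84) = $2,713.10.
Plan B: monthly rate = 9.125%/12 = 0.0076042; payment = 166,000 × 0.0076042 / (1 − (1+0.0076042)^−84) = $2,681.33.
Monthly savings = $2,713.10 − $2,681.33 = $31.77.
Break-even = $1,660.00 / $31.77 = 52.25 → 53 months.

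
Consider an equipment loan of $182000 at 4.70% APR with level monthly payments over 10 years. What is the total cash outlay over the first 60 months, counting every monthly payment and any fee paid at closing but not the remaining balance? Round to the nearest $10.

$114,230

At 4.70% the monthly rate is 0.0039167, so the payment is 182,000 × 0.0039167 / (1 − 1.0039167^−120) = $1,903.81.
Total outlay = 60 × $1,903.81 = $114,228.60.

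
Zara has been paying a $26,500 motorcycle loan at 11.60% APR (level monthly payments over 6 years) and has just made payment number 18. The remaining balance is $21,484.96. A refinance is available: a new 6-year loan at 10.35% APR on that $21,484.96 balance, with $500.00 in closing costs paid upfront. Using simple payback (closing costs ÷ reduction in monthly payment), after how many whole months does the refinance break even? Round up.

Current payment = 26,500 × 11.6%/12 / (1 − (1+0.0096667)^−72) = $512.58.
Refinanced payment = 21,484.96 × 0.0086250 / (1 − (1+0.0086250)^−72) = $401.83.
Monthly savings = $512.58 − $401.83 = $110.75.
Break-even = $500.00 / $110.75 = 4.51 → 5 months.

5 months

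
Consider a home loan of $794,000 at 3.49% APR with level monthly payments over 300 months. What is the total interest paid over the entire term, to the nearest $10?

Monthly rate = 3.49%/12 = 0.0029083; payment = 794,000 × 0.0029083 / (1 − (1+0.0029083)^−300) = $3,970.69.
Total paid = 300 × $3,970.69 = $1,191,207.00; interest = $1,191,207.00 − $794,000 = $397,207.00.

$397,210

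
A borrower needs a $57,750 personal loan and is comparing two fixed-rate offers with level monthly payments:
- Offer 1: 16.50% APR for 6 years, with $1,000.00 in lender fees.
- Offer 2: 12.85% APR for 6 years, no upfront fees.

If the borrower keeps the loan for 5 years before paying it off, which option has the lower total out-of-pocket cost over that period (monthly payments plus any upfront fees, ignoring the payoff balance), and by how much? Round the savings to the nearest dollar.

Offer 1: monthly rate = 16.5%/12 = 0.0137500; payment = 57,750 × 0.0137500 / (1 − (1+0.0137500)^−72) = $1,268.66.
Offer 2: at 12.85% the monthly rate is 0.0107083, so the payment is 57,750 × 0.0107083 / (1 − 1.0107083^−72) = $1,154.71.
Over 60 months: Offer 1 costs 60 × $1,268.66 + $1,000.00 = $77,119.60; Offer 2 costs 60 × $1,154.71 = $69,282.60.
Offer 2 is cheaper by $77,119.60 − $69,282.60 = $7,837.00.

Offer 2 by $7,837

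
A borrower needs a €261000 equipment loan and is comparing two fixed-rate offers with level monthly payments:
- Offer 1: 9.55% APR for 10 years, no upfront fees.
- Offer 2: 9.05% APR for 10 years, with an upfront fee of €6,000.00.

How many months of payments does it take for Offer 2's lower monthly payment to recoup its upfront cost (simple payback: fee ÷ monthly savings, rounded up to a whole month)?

Offer 1: monthly rate = 9.55%/12 = 0.0079583; payment = 261,000 × 0.0079583 / (1 − (1+0.0079583)^−120) = €3,384.43.
Offer 2: at 9.05% the monthly rate is 0.0075417, so the payment is 261,000 × 0.0075417 / (1 − 1.0075417^−120) = €3,313.30.
Monthly savings = €3,384.43 − €3,313.30 = €71.13.
Break-even = €6,000.00 / €71.13 = 84.35 → 85 months.

85 months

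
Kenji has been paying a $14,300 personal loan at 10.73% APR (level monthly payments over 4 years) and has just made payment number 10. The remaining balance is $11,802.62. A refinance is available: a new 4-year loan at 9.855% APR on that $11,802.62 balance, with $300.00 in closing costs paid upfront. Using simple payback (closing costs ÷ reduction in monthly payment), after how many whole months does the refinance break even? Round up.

5 months

Current payment = 14,300 × 10.73%/12 / (1 − (1+0.0089417)^−48) = $367.72.
Refinanced payment = 11,802.62 × 0.0082125 / (1 − (1+0.0082125)^−48) = $298.52.
Monthly savings = $367.72 − $298.52 = $69.20.
Break-even = $300.00 / $69.20 = 4.34 → 5 months.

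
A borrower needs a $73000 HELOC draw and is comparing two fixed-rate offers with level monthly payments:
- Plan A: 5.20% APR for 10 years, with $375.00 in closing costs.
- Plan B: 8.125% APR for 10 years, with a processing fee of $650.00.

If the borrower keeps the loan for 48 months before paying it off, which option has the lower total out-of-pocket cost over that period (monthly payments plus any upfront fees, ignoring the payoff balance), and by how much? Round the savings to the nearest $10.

Plan A: monthly rate = 5.2%/12 = 0.0043333; payment = 73,000 × 0.0043333 / (1 − (1+0.0043333)^−120) = $781.43.
Plan B: monthly rate = 8.125%/12 = 0.0067708; payment = 73,000 × 0.0067708 / (1 − (1+0.0067708)^−120) = $890.52.
Over 48 months: Plan A costs 48 × $781.43 + $375.00 = $37,883.64; Plan B costs 48 × $890.52 + $650.00 = $43,394.96.
Plan A is cheaper by $43,394.96 − $37,883.64 = $5,511.32.

Plan A by $5,510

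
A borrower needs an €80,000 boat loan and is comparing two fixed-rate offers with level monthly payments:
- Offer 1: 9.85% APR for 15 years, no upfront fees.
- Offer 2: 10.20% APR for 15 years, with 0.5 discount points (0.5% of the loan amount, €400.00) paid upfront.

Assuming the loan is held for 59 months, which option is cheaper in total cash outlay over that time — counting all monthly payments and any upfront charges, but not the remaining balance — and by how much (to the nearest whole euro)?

Offer 1: at 9.85% the monthly rate is 0.0082083, so the payment is 80,000 × 0.0082083 / (1 − 1.0082083^−180) = €852.36.
Offer 2: monthly rate = 10.2%/12 = 0.0085000; payment = 80,000 × 0.0085000 / (1 − (1+0.0085000)^−180) = €869.50.
Over 59 months: Offer 1 costs 59 × €852.36 = €50,289.24; Offer 2 costs 59 × €869.50 + €400.00 = €51,700.50.
Offer 1 is cheaper by €51,700.50 − €50,289.24 = €1,411.26.

Offer 1 by €1,411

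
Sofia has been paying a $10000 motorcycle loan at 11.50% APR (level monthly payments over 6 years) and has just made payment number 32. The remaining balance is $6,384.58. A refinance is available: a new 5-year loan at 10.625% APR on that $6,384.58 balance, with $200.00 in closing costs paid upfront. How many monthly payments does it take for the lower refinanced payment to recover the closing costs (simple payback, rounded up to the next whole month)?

4 months

Current payment = 10,000 × 11.5%/12 / (1 − (1+0.0095833)^−72) = $192.91.
Refinanced payment = 6,384.58 × 0.0088542 / (1 − (1+0.0088542)^−60) = $137.63.
Monthly savings = $192.91 − $137.63 = $55.28.
Break-even = $200.00 / $55.28 = 3.62 → 4 months.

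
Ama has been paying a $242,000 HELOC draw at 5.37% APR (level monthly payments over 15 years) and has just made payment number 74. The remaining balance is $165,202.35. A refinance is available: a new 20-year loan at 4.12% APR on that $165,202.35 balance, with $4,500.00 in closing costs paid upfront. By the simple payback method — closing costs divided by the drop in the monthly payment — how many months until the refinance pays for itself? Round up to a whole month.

Current payment = 242,000 × 5.37%/12 / (1 − (1+0.0044750)^−180) = $1,960.69.
Refinanced payment = 165,202.35 × 0.0034333 / (1 − (1+0.0034333)^−240) = $1,011.57.
Monthly savings = $1,960.69 − $1,011.57 = $949.12.
Break-even = $4,500.00 / $949.12 = 4.74 → 5 months.

5 months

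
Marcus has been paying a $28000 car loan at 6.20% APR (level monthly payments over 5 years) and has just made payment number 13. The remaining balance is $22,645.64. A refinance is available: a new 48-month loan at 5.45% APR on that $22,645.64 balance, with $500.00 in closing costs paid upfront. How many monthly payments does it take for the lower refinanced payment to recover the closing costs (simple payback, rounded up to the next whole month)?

29 months

Current payment = 28,000 × 6.2%/12 / (1 − (1+0.0051667)^−60) = $543.93.
Refinanced payment = 22,645.64 × 0.0045417 / (1 − (1+0.0045417)^−48) = $526.14.
Monthly savings = $543.93 − $526.14 = $17.79.
Break-even = $500.00 / $17.79 = 28.11 → 29 months.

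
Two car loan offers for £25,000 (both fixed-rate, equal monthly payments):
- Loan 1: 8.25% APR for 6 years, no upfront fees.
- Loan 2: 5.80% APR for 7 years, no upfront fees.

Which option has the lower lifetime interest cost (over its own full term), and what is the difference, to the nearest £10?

Loan 2 by £1,300

Loan 1: monthly rate = 8.25%/12 = 0.0068750; payment = 25,000 × 0.0068750 / (1 − (1+0.0068750)^−72) = £441.39.
Total interest on Loan 1 = 72 × £441.39 − £25,000 = £6,780.08.
Loan 2: monthly rate = 5.8%/12 = 0.0048333; payment = 25,000 × 0.0048333 / (1 − (1+0.0048333)^−84) = £362.82.
Total interest on Loan 2 = 84 × £362.82 − £25,000 = £5,476.88.
Loan 2 is lower by £1,303.20.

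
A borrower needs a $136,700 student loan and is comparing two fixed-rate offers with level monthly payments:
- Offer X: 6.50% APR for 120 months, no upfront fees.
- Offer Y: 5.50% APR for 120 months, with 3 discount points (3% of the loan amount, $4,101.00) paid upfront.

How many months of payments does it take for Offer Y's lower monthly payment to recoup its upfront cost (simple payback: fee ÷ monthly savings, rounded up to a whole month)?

Offer X: monthly rate = 6.5%/12 = 0.0054167; payment = 136,700 × 0.0054167 / (1 − (1+0.0054167)^−120) = $1,552.20.
Offer Y: at 5.50% the monthly rate is 0.0045833, so the payment is 136,700 × 0.0045833 / (1 − 1.0045833^−120) = $1,483.55.
Monthly savings = $1,552.20 − $1,483.55 = $68.65.
Break-even = $4,101.00 / $68.65 = 59.74 → 60 months.

60 months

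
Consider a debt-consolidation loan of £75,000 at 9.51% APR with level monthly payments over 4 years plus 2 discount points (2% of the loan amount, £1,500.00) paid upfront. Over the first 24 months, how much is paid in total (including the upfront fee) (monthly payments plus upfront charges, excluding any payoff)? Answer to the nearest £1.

£46,730

At 9.51% the monthly rate is 0.0079250, so the payment is 75,000 × 0.0079250 / (1 − 1.0079250^−48) = £1,884.59.
Total outlay = 24 × £1,884.59 + £1,500.00 = £46,730.16.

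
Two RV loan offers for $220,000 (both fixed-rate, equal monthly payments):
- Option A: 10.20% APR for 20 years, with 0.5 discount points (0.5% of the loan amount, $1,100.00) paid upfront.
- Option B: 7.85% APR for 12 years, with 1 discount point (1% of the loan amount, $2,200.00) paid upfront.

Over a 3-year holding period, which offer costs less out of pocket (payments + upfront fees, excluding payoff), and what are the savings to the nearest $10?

Option A by $8,700

Option A: monthly rate = 10.2%/12 = 0.0085000; payment = 220,000 × 0.0085000 / (1 − (1+0.0085000)^−240) = $2,152.28.
Option B: at 7.85% the monthly rate is 0.0065417, so the payment is 220,000 × 0.0065417 / (1 − 1.0065417^−144) = $2,363.34.
Over 36 months: Option A costs 36 × $2,152.28 + $1,100.00 = $78,582.08; Option B costs 36 × $2,363.34 + $2,200.00 = $87,280.24.
Option A is cheaper by $87,280.24 − $78,582.08 = $8,698.16.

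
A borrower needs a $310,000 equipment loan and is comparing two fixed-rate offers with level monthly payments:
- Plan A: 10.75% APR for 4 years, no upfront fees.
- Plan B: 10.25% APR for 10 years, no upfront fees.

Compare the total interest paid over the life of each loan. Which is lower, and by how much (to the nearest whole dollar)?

Plan A: monthly rate = 10.75%/12 = 0.0089583; payment = 310,000 × 0.0089583 / (1 − (1+0.0089583)^−48) = $7,974.53.
Total interest on Plan A = 48 × $7,974.53 − $310,000 = $72,777.44.
Plan B: at 10.25% the monthly rate is 0.0085417, so the payment is 310,000 × 0.0085417 / (1 − 1.0085417^−120) = $4,139.71.
Total interest on Plan B = 120 × $4,139.71 − $310,000 = $186,765.20.
Plan A is lower by $113,987.76.

Plan A by $113,988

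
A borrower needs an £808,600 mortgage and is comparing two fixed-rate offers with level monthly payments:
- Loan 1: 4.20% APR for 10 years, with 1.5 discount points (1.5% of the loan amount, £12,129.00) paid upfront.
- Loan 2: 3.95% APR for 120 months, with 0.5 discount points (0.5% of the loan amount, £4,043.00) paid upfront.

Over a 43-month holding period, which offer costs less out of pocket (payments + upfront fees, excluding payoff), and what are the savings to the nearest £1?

Loan 2 by £12,226

Loan 1: monthly rate = 4.2%/12 = 0.0035000; payment = 808,600 × 0.0035000 / (1 − (1+0.0035000)^−120) = £8,263.76.
Loan 2: at 3.95% the monthly rate is 0.0032917, so the payment is 808,600 × 0.0032917 / (1 − 1.0032917^−120) = £8,167.48.
Over 43 months: Loan 1 costs 43 × £8,263.76 + £12,129.00 = £367,470.68; Loan 2 costs 43 × £8,167.48 + £4,043.00 = £355,244.64.
Loan 2 is cheaper by £367,470.68 − £355,244.64 = £12,226.04.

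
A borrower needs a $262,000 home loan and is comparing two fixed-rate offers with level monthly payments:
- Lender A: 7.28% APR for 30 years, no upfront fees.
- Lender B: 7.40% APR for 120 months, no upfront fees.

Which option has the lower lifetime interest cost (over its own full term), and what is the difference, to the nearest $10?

Lender B by $273,790

Lender A: monthly rate = 7.28%/12 = 0.0060667; payment = 262,000 × 0.0060667 / (1 − (1+0.0060667)^−360) = $1,792.64.
Total interest on Lender A = 360 × $1,792.64 − $262,000 = $383,350.40.
Lender B: monthly rate = 7.4%/12 = 0.0061667; payment = 262,000 × 0.0061667 / (1 − (1+0.0061667)^−120) = $3,096.33.
Total interest on Lender B = 120 × $3,096.33 − $262,000 = $109,559.60.
Lender B is lower by $273,790.80.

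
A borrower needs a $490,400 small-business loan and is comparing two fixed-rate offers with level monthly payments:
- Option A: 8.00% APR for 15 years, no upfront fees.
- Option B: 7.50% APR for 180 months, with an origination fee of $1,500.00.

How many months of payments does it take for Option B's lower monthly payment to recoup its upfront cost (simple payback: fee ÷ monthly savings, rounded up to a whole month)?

Option A: at 8.00% the monthly rate is 0.0066667, so the payment is 490,400 × 0.0066667 / (1 − 1.0066667^−180) = $4,686.52.
Option B: at 7.50% the monthly rate is 0.0062500, so the payment is 490,400 × 0.0062500 / (1 − 1.0062500^−180) = $4,546.07.
Monthly savings = $4,686.52 − $4,546.07 = $140.45.
Break-even = $1,500.00 / $140.45 = 10.68 → 11 months.

11 months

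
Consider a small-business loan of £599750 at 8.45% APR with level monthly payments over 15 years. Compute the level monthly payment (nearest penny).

At 8.45% the monthly rate is 0.0070417, so the payment is 599,750 × 0.0070417 / (1 − 1.0070417^−180) = £5,888.41.

£5,888.41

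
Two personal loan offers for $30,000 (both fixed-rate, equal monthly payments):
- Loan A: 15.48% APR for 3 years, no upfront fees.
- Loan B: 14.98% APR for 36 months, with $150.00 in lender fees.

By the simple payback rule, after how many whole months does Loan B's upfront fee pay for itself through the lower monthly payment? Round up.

Loan A: at 15.48% the monthly rate is 0.0129000, so the payment is 30,000 × 0.0129000 / (1 − 1.0129000^−36) = $1,047.03.
Loan B: monthly rate = 14.98%/12 = 0.0124833; payment = 30,000 × 0.0124833 / (1 − (1+0.0124833)^−36) = $1,039.67.
Monthly savings = $1,047.03 − $1,039.67 = $7.36.
Break-even = $150.00 / $7.36 = 20.38 → 21 months.

21 months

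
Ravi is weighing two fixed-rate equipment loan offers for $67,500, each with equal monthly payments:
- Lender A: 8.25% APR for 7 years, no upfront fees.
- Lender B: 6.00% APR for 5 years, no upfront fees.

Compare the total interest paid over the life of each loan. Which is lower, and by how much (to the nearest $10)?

Lender B by $10,780

Lender A: monthly rate = 8.25%/12 = 0.0068750; payment = 67,500 × 0.0068750 / (1 − (1+0.0068750)^−84) = $1,060.50.
Total interest on Lender A = 84 × $1,060.50 − $67,500 = $21,582.00.
Lender B: monthly rate = 6%/12 = 0.0050000; payment = 67,500 × 0.0050000 / (1 − (1+0.0050000)^−60) = $1,304.96.
Total interest on Lender B = 60 × $1,304.96 − $67,500 = $10,797.60.
Lender B is lower by $10,784.40.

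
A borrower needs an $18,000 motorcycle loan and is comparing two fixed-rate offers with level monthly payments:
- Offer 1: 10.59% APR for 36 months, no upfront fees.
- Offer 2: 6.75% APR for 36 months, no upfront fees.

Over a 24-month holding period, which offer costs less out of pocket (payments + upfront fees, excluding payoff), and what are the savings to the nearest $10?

Offer 1: monthly rate = 10.59%/12 = 0.0088250; payment = 18,000 × 0.0088250 / (1 − (1+0.0088250)^−36) = $585.81.
Offer 2: monthly rate = 6.75%/12 = 0.0056250; payment = 18,000 × 0.0056250 / (1 − (1+0.0056250)^−36) = $553.73.
Over 24 months: Offer 1 costs 24 × $585.81 = $14,059.44; Offer 2 costs 24 × $553.73 = $13,289.52.
Offer 2 is cheaper by $14,059.44 − $13,289.52 = $769.92.

Offer 2 by $770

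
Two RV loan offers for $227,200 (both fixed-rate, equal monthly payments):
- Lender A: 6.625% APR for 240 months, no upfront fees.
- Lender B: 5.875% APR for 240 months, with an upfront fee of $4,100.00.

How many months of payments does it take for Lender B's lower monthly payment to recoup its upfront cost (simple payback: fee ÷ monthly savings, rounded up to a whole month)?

42 months

Lender A: monthly rate = 6.625%/12 = 0.0055208; payment = 227,200 × 0.0055208 / (1 − (1+0.0055208)^−240) = $1,710.70.
Lender B: monthly rate = 5.875%/12 = 0.0048958; payment = 227,200 × 0.0048958 / (1 − (1+0.0048958)^−240) = $1,611.39.
Monthly savings = $1,710.70 − $1,611.39 = $99.31.
Break-even = $4,100.00 / $99.31 = 41.28 → 42 months.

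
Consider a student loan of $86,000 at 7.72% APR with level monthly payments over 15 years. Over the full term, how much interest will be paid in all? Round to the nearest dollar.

$59,444

Monthly rate = 7.72%/12 = 0.0064333; payment = 86,000 × 0.0064333 / (1 − (1+0.0064333)^−180) = $808.02.
Total paid = 180 × $808.02 = $145,443.60; interest = $145,443.60 − $86,000 = $59,443.60.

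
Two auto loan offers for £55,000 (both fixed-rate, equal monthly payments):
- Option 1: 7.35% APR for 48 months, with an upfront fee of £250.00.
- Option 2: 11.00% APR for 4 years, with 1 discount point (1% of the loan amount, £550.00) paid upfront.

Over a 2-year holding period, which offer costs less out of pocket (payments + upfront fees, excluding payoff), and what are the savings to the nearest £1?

Option 1: at 7.35% the monthly rate is 0.0061250, so the payment is 55,000 × 0.0061250 / (1 − 1.0061250^−48) = £1,325.99.
Option 2: monthly rate = 11%/12 = 0.0091667; payment = 55,000 × 0.0091667 / (1 − (1+0.0091667)^−48) = £1,421.50.
Over 24 months: Option 1 costs 24 × £1,325.99 + £250.00 = £32,073.76; Option 2 costs 24 × £1,421.50 + £550.00 = £34,666.00.
Option 1 is cheaper by £34,666.00 − £32,073.76 = £2,592.24.

Option 1 by £2,592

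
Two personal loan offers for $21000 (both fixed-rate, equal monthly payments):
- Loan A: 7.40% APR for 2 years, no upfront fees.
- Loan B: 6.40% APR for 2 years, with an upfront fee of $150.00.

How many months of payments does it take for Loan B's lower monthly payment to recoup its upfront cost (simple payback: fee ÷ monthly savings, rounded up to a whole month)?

16 months

Loan A: monthly rate = 7.4%/12 = 0.0061667; payment = 21,000 × 0.0061667 / (1 − (1+0.0061667)^−24) = $944.04.
Loan B: at 6.40% the monthly rate is 0.0053333, so the payment is 21,000 × 0.0053333 / (1 − 1.0053333^−24) = $934.52.
Monthly savings = $944.04 − $934.52 = $9.52.
Break-even = $150.00 / $9.52 = 15.76 → 16 months.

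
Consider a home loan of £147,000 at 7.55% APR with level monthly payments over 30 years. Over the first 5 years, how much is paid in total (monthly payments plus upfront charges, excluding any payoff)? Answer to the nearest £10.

£61,970

At 7.55% the monthly rate is 0.0062917, so the payment is 147,000 × 0.0062917 / (1 − 1.0062917^−360) = £1,032.88.
Total outlay = 60 × £1,032.88 = £61,972.80.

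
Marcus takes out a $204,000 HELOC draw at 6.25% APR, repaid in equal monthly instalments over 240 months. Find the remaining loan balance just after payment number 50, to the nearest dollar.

With monthly rate i = 6.25%/12 = 0.0052083, the balance after k of n payments is P · [(1+i)^n − (1+i)^k] / [(1+i)^n − 1].
(1+0.0052083)^240 = 3.47903881 and (1+0.0052083)^50 = 1.29659402, so the balance is 204,000 × (3.47903881 − 1.29659402) / (3.47903881 − 1) = $179,593.29.

$179,593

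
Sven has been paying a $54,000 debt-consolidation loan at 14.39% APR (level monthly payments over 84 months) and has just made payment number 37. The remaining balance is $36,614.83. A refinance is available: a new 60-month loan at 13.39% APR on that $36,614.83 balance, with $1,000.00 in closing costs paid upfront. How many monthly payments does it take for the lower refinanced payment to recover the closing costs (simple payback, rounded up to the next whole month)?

Current payment = 54,000 × 14.39%/12 / (1 − (1+0.0119917)^−84) = $1,023.63.
Refinanced payment = 36,614.83 × 0.0111583 / (1 − (1+0.0111583)^−60) = $840.43.
Monthly savings = $1,023.63 − $840.43 = $183.20.
Break-even = $1,000.00 / $183.20 = 5.46 → 6 months.

6 months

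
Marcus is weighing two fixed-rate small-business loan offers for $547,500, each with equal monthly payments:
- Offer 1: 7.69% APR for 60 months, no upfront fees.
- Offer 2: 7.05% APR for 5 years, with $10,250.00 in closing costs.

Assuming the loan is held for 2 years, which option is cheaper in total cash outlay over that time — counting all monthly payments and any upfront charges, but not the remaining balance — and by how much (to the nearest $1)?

Offer 1: at 7.69% the monthly rate is 0.0064083, so the payment is 547,500 × 0.0064083 / (1 − 1.0064083^−60) = $11,020.28.
Offer 2: at 7.05% the monthly rate is 0.0058750, so the payment is 547,500 × 0.0058750 / (1 − 1.0058750^−60) = $10,854.08.
Over 24 months: Offer 1 costs 24 × $11,020.28 = $264,486.72; Offer 2 costs 24 × $10,854.08 + $10,250.00 = $270,747.92.
Offer 1 is cheaper by $270,747.92 − $264,486.72 = $6,261.20.

Offer 1 by $6,261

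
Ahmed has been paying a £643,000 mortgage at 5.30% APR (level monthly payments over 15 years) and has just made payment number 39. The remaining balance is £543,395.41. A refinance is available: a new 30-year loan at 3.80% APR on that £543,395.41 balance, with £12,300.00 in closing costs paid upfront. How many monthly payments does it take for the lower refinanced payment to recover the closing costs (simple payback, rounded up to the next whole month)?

5 months

Current payment = 643,000 × 5.3%/12 / (1 − (1+0.0044167)^−180) = £5,185.85.
Refinanced payment = 543,395.41 × 0.0031667 / (1 − (1+0.0031667)^−360) = £2,531.99.
Monthly savings = £5,185.85 − £2,531.99 = £2,653.86.
Break-even = £12,300.00 / £2,653.86 = 4.63 → 5 months.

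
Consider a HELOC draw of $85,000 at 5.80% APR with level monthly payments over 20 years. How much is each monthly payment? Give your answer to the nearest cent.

$599.20

At 5.80% the monthly rate is 0.0048333, so the payment is 85,000 × 0.0048333 / (1 − 1.0048333^−240) = $599.20.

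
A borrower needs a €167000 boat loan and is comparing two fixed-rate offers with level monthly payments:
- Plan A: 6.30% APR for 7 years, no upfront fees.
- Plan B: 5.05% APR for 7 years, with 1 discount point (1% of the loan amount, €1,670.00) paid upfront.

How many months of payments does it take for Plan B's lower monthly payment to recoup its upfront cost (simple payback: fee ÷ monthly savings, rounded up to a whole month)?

17 months

Plan A: at 6.30% the monthly rate is 0.0052500, so the payment is 167,000 × 0.0052500 / (1 − 1.0052500^−84) = €2,463.72.
Plan B: at 5.05% the monthly rate is 0.0042083, so the payment is 167,000 × 0.0042083 / (1 − 1.0042083^−84) = €2,364.29.
Monthly savings = €2,463.72 − €2,364.29 = €99.43.
Break-even = €1,670.00 / €99.43 = 16.80 → 17 months.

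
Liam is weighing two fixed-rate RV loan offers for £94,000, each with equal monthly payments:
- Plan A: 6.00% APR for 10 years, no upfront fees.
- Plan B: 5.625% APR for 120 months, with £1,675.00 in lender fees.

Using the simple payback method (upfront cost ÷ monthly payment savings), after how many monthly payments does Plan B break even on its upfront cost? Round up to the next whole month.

Plan A: monthly rate = 6%/12 = 0.0050000; payment = 94,000 × 0.0050000 / (1 − (1+0.0050000)^−120) = £1,043.59.
Plan B: at 5.625% the monthly rate is 0.0046875, so the payment is 94,000 × 0.0046875 / (1 − 1.0046875^−120) = £1,025.98.
Monthly savings = £1,043.59 − £1,025.98 = £17.61.
Break-even = £1,675.00 / £17.61 = 95.12 → 96 months.

96 months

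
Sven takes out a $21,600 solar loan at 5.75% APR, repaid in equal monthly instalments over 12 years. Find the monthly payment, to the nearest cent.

$208.00

Monthly rate = 5.75%/12 = 0.0047917; payment = 21,600 × 0.0047917 / (1 − (1+0.0047917)^−144) = $208.00.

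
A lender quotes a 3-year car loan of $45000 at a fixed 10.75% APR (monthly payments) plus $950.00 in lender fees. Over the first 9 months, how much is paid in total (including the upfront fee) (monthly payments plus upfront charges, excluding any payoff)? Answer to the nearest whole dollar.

$14,161

At 10.75% the monthly rate is 0.0089583, so the payment is 45,000 × 0.0089583 / (1 − 1.0089583^−36) = $1,467.92.
Total outlay = 9 × $1,467.92 + $950.00 = $14,161.28.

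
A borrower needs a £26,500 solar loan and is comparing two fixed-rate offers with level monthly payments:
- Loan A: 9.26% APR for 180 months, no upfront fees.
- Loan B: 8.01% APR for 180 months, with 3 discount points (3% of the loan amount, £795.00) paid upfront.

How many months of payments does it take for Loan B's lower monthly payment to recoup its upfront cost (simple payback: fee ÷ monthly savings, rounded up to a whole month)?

41 months

Loan A: monthly rate = 9.26%/12 = 0.0077167; payment = 26,500 × 0.0077167 / (1 − (1+0.0077167)^−180) = £272.89.
Loan B: at 8.01% the monthly rate is 0.0066750, so the payment is 26,500 × 0.0066750 / (1 − 1.0066750^−180) = £253.40.
Monthly savings = £272.89 − £253.40 = £19.49.
Break-even = £795.00 / £19.49 = 40.79 → 41 months.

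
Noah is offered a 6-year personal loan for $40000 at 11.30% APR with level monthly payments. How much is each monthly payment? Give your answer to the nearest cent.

$767.52

Monthly rate = 11.3%/12 = 0.0094167; payment = 40,000 × 0.0094167 / (1 − (1+0.0094167)^−72) = $767.52.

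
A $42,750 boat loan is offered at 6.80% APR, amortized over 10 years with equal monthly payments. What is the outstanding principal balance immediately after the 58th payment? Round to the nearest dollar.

$25,659

With monthly rate i = 6.8%/12 = 0.0056667, the balance after k of n payments is P · [(1+i)^n − (1+i)^k] / [(1+i)^n − 1].
(1+0.0056667)^120 = 1.97009267 and (1+0.0056667)^58 = 1.38782663, so the balance is 42,750 × (1.97009267 − 1.38782663) / (1.97009267 − 1) = $25,659.27.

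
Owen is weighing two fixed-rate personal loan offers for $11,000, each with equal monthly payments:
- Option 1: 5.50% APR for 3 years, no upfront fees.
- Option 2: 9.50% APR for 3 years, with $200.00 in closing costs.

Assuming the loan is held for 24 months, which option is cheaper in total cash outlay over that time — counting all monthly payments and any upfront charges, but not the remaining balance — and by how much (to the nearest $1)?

Option 1 by $685

Option 1: monthly rate = 5.5%/12 = 0.0045833; payment = 11,000 × 0.0045833 / (1 − (1+0.0045833)^−36) = $332.15.
Option 2: monthly rate = 9.5%/12 = 0.0079167; payment = 11,000 × 0.0079167 / (1 − (1+0.0079167)^−36) = $352.36.
Over 24 months: Option 1 costs 24 × $332.15 = $7,971.60; Option 2 costs 24 × $352.36 + $200.00 = $8,656.64.
Option 1 is cheaper by $8,656.64 − $7,971.60 = $685.04.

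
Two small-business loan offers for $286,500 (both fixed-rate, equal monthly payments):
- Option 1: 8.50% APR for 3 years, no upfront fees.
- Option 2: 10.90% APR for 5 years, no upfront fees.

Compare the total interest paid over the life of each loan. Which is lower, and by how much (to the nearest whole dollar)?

Option 1: at 8.50% the monthly rate is 0.0070833, so the payment is 286,500 × 0.0070833 / (1 − 1.0070833^−36) = $9,044.10.
Total interest on Option 1 = 36 × $9,044.10 − $286,500 = $39,087.60.
Option 2: monthly rate = 10.9%/12 = 0.0090833; payment = 286,500 × 0.0090833 / (1 − (1+0.0090833)^−60) = $6,214.93.
Total interest on Option 2 = 60 × $6,214.93 − $286,500 = $86,395.80.
Option 1 is lower by $47,308.20.

Option 1 by $47,308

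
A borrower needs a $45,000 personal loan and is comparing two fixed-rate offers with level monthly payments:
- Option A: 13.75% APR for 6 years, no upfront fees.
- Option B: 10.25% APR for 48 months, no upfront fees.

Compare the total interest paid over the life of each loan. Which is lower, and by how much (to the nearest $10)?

Option A: monthly rate = 13.75%/12 = 0.0114583; payment = 45,000 × 0.0114583 / (1 − (1+0.0114583)^−72) = $921.25.
Total interest on Option A = 72 × $921.25 − $45,000 = $21,330.00.
Option B: at 10.25% the monthly rate is 0.0085417, so the payment is 45,000 × 0.0085417 / (1 − 1.0085417^−48) = $1,146.73.
Total interest on Option B = 48 × $1,146.73 − $45,000 = $10,043.04.
Option B is lower by $11,286.96.

Option B by $11,290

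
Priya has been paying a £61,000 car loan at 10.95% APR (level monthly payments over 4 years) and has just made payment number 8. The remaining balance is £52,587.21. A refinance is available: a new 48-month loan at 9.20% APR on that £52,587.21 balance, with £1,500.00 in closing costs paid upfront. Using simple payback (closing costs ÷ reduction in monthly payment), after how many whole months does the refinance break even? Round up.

6 months

Current payment = 61,000 × 10.95%/12 / (1 − (1+0.0091250)^−48) = £1,575.10.
Refinanced payment = 52,587.21 × 0.0076667 / (1 − (1+0.0076667)^−48) = £1,313.63.
Monthly savings = £1,575.10 − £1,313.63 = £261.47.
Break-even = £1,500.00 / £261.47 = 5.74 → 6 months.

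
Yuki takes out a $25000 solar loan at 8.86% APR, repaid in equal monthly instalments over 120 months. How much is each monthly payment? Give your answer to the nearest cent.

Monthly rate = 8.86%/12 = 0.0073833; payment = 25,000 × 0.0073833 / (1 − (1+0.0073833)^−120) = $314.80.

$314.80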